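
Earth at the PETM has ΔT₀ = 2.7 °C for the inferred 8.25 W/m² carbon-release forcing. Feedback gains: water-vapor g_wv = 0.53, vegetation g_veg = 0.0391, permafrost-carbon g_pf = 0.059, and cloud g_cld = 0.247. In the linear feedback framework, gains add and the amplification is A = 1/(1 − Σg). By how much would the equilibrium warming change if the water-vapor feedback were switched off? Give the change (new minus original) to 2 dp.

-17.49 °C

Original: g = 0.8751, ΔT = 2.7/(1−0.8751) = 21.6173 °C.
Without water-vapor: g' = 0.3451, ΔT' = 2.7/(1−0.3451) = 4.1228 °C.
Change = 4.1228 − 21.6173 = -17.49 °C.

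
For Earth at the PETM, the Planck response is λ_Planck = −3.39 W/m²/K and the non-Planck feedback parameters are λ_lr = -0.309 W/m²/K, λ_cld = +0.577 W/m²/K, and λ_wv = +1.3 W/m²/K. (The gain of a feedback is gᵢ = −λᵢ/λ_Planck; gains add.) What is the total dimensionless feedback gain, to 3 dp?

0.463

Convert to gains: g_lr = -0.309/3.39 = -0.09115; g_cld = 0.577/3.39 = 0.1702; g_wv = 1.3/3.39 = 0.3835.
Total gain g = 0.46255.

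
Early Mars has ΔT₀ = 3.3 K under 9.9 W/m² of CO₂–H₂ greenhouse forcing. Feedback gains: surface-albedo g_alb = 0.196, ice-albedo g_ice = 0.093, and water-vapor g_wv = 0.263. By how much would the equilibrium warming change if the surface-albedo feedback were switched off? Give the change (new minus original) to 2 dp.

-2.24 K

Original: g = 0.552, ΔT = 3.3/(1−0.552) = 7.3661 K.
Without surface-albedo: g' = 0.356, ΔT' = 3.3/(1−0.356) = 5.1242 K.
Change = 5.1242 − 7.3661 = -2.24 K.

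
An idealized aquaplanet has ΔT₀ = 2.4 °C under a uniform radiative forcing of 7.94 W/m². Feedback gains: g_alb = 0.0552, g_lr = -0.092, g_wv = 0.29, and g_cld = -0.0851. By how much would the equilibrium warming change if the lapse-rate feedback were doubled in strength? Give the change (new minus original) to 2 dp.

-0.29 °C

Original: g = 0.1681, ΔT = 2.4/(1−0.1681) = 2.8850 °C.
With doubled lapse-rate: g' = 0.0761, ΔT' = 2.4/(1−0.0761) = 2.5977 °C.
Change = 2.5977 − 2.8850 = -0.29 °C.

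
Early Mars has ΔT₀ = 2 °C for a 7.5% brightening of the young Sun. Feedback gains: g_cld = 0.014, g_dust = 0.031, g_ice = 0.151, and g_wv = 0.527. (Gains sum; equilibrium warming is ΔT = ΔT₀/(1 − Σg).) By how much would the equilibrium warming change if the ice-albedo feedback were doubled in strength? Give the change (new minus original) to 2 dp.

8.65 °C

Original: g = 0.723, ΔT = 2/(1−0.723) = 7.2202 °C.
With doubled ice-albedo: g' = 0.874, ΔT' = 2/(1−0.874) = 15.8730 °C.
Change = 15.8730 − 7.2202 = 8.65 °C.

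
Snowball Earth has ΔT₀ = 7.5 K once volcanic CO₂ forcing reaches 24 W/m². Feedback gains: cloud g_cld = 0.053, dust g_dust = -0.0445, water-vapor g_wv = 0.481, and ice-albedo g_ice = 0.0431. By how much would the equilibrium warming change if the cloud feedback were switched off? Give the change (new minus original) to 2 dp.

-1.63 K

Original: g = 0.5326, ΔT = 7.5/(1−0.5326) = 16.0462 K.
Without cloud: g' = 0.4796, ΔT' = 7.5/(1−0.4796) = 14.4120 K.
Change = 14.4120 − 16.0462 = -1.63 K.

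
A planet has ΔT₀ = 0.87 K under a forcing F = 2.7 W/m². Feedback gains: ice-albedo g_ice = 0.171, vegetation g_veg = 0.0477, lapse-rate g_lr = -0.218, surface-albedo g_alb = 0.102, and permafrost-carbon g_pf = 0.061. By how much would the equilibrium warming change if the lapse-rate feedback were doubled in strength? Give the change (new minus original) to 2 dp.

-0.22 K

Original: g = 0.1637, ΔT = 0.87/(1−0.1637) = 1.0403 K.
With doubled lapse-rate: g' = -0.0543, ΔT' = 0.87/(1+0.0543) = 0.8252 K.
Change = 0.8252 − 1.0403 = -0.22 K.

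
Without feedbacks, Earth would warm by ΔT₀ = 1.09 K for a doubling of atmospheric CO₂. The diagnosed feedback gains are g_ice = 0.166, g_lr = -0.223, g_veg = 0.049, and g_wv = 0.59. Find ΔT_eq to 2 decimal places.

Total gain g = 0.166 − 0.223 + 0.049 + 0.59 = 0.582.
Amplification A = 1/(1 − 0.582) = 2.392.
ΔT = 1.09 × 2.392 = 2.61 K.

2.61 K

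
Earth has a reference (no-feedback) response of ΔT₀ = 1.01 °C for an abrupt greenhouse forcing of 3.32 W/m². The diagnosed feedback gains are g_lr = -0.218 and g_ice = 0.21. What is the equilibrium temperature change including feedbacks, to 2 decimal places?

Total gain g = -0.218 + 0.21 = -0.008.
Amplification A = 1/(1 + 0.008) = 0.9921.
ΔT = 1.01 × 0.9921 = 1.00 °C.

1.00 °C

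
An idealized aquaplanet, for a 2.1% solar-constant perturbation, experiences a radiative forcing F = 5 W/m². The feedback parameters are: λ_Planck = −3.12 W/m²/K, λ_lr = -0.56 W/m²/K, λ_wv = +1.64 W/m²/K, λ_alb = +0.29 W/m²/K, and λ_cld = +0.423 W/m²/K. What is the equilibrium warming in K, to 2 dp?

3.77 K

Net feedback parameter λ = (−3.12) + (-0.56) + (+1.64) + (+0.29) + (+0.423) = -1.327 W/m²/K.
ΔT = −F/λ = −5/(-1.327) = 3.77 K.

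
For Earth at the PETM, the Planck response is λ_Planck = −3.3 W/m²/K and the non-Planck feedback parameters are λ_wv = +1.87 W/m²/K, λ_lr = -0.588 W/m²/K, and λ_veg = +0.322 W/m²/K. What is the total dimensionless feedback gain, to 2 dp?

Convert to gains: g_wv = 1.87/3.3 = 0.5667; g_lr = -0.588/3.3 = -0.1782; g_veg = 0.322/3.3 = 0.09758.
Total gain g = 0.48608.

0.49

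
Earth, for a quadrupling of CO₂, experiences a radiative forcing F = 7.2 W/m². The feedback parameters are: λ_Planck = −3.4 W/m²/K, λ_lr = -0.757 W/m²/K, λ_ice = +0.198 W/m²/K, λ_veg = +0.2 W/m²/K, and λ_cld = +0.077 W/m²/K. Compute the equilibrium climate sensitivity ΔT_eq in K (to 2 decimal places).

Net feedback parameter λ = (−3.4) + (-0.757) + (+0.198) + (+0.2) + (+0.077) = -3.682 W/m²/K.
ΔT = −F/λ = −7.2/(-3.682) = 1.96 K.

1.96 K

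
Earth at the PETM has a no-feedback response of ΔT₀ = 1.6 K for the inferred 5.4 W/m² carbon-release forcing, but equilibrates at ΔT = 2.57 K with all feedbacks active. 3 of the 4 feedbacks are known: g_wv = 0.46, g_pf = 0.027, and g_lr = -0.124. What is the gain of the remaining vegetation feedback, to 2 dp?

0.01

Amplification A = ΔT/ΔT₀ = 2.57/1.6 = 1.606.
Total gain g = 1 − 1/A = 1 − 1/1.606 = 0.3773.
Known gains sum to 0.46 + 0.027 − 0.124 = 0.363.
g_veg = 0.3773 − 0.363 = 0.01.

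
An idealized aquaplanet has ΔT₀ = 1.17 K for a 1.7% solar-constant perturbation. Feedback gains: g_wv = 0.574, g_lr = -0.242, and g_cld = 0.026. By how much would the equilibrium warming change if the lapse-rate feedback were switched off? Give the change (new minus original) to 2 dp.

Original: g = 0.358, ΔT = 1.17/(1−0.358) = 1.8224 K.
Without lapse-rate: g' = 0.6, ΔT' = 1.17/(1−0.6) = 2.9250 K.
Change = 2.9250 − 1.8224 = 1.10 K.

1.10 K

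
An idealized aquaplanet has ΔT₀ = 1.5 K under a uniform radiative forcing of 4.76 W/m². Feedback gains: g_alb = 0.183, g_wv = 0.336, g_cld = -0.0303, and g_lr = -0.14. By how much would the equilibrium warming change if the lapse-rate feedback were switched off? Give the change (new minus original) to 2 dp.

0.63 K

Original: g = 0.3487, ΔT = 1.5/(1−0.3487) = 2.3031 K.
Without lapse-rate: g' = 0.4887, ΔT' = 1.5/(1−0.4887) = 2.9337 K.
Change = 2.9337 − 2.3031 = 0.63 K.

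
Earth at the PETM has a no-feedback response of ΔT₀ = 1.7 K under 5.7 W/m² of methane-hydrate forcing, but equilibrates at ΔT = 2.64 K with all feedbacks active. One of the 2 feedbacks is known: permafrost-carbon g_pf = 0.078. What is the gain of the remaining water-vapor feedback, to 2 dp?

0.28

Amplification A = ΔT/ΔT₀ = 2.64/1.7 = 1.553.
Total gain g = 1 − 1/A = 1 − 1/1.553 = 0.3561.
The known gain is 0.078.
g_wv = 0.3561 − 0.078 = 0.28.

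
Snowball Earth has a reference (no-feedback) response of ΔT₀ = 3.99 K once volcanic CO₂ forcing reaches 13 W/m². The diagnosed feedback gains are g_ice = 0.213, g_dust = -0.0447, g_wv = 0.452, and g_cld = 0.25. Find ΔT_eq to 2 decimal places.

30.76 K

Total gain g = 0.213 − 0.0447 + 0.452 + 0.25 = 0.8703.
Amplification A = 1/(1 − 0.8703) = 7.71.
ΔT = 3.99 × 7.71 = 30.76 K.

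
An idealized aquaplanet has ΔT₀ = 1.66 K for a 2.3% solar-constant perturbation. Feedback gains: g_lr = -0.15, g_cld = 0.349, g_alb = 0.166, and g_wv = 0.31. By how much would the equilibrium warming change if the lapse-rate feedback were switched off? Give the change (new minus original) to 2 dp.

Original: g = 0.675, ΔT = 1.66/(1−0.675) = 5.1077 K.
Without lapse-rate: g' = 0.825, ΔT' = 1.66/(1−0.825) = 9.4857 K.
Change = 9.4857 − 5.1077 = 4.38 K.

4.38 K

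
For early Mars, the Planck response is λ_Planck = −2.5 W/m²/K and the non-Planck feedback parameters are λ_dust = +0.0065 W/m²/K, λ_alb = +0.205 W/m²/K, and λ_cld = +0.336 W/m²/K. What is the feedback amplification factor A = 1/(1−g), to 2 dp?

1.28

Convert to gains: g_dust = 0.0065/2.5 = 0.0026; g_alb = 0.205/2.5 = 0.082; g_cld = 0.336/2.5 = 0.1344.
Total gain g = 0.219.
A = 1/(1 − 0.219) = 1.28.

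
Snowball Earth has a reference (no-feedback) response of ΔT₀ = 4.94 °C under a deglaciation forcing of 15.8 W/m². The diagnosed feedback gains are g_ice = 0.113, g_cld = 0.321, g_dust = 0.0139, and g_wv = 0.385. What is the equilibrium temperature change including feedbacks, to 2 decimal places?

29.56 °C

Total gain g = 0.113 + 0.321 + 0.0139 + 0.385 = 0.8329.
Amplification A = 1/(1 − 0.8329) = 5.984.
ΔT = 4.94 × 5.984 = 29.56 °C.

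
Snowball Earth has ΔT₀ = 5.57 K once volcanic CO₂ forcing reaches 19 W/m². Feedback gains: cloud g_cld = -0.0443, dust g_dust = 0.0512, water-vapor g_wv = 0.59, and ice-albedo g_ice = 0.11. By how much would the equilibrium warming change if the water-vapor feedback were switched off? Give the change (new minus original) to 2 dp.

Original: g = 0.7069, ΔT = 5.57/(1−0.7069) = 19.0038 K.
Without water-vapor: g' = 0.1169, ΔT' = 5.57/(1−0.1169) = 6.3073 K.
Change = 6.3073 − 19.0038 = -12.70 K.

-12.70 K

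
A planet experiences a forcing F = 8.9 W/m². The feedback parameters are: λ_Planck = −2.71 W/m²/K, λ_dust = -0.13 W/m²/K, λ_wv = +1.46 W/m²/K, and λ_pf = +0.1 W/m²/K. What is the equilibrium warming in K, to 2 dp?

Net feedback parameter λ = (−2.71) + (-0.13) + (+1.46) + (+0.1) = -1.28 W/m²/K.
ΔT = −F/λ = −8.9/(-1.28) = 6.95 K.

6.95 K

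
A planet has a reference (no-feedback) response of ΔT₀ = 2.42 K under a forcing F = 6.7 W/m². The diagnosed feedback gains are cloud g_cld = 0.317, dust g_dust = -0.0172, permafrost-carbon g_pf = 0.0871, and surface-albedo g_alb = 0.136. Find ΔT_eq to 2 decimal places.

5.07 K

Total gain g = 0.317 − 0.0172 + 0.0871 + 0.136 = 0.5229.
Amplification A = 1/(1 − 0.5229) = 2.096.
ΔT = 2.42 × 2.096 = 5.07 K.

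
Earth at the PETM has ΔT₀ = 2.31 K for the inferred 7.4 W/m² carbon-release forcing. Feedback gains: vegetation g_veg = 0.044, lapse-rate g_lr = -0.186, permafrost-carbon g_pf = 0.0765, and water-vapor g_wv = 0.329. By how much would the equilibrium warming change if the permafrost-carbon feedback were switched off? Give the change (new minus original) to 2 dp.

-0.30 K

Original: g = 0.2635, ΔT = 2.31/(1−0.2635) = 3.1365 K.
Without permafrost-carbon: g' = 0.187, ΔT' = 2.31/(1−0.187) = 2.8413 K.
Change = 2.8413 − 3.1365 = -0.30 K.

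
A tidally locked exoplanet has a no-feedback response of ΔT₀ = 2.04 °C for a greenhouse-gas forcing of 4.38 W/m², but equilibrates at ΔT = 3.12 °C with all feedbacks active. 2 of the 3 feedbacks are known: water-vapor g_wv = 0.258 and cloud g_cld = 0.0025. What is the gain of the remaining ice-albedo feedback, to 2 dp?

Amplification A = ΔT/ΔT₀ = 3.12/2.04 = 1.529.
Total gain g = 1 − 1/A = 1 − 1/1.529 = 0.346.
Known gains sum to 0.258 + 0.0025 = 0.2605.
g_ice = 0.346 − 0.2605 = 0.09.

0.09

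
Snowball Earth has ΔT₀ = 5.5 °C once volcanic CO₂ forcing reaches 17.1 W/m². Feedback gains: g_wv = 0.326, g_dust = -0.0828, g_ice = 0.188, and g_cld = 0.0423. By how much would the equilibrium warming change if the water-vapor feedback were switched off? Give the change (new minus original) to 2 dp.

Original: g = 0.4735, ΔT = 5.5/(1−0.4735) = 10.4463 °C.
Without water-vapor: g' = 0.1475, ΔT' = 5.5/(1−0.1475) = 6.4516 °C.
Change = 6.4516 − 10.4463 = -3.99 °C.

-3.99 °C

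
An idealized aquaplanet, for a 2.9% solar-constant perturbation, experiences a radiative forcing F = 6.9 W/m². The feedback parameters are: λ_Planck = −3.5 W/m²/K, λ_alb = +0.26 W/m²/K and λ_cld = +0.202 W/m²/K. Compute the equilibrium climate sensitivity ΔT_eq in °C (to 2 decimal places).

2.27 °C

Net feedback parameter λ = (−3.5) + (+0.26) + (+0.202) = -3.038 W/m²/K.
ΔT = −F/λ = −6.9/(-3.038) = 2.27 °C.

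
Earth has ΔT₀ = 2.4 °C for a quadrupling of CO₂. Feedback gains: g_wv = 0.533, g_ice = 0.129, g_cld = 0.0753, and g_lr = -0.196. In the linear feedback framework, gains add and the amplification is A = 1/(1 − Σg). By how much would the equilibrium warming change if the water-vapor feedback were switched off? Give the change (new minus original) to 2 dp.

Original: g = 0.5413, ΔT = 2.4/(1−0.5413) = 5.2322 °C.
Without water-vapor: g' = 0.0083, ΔT' = 2.4/(1−0.0083) = 2.4201 °C.
Change = 2.4201 − 5.2322 = -2.81 °C.

-2.81 °C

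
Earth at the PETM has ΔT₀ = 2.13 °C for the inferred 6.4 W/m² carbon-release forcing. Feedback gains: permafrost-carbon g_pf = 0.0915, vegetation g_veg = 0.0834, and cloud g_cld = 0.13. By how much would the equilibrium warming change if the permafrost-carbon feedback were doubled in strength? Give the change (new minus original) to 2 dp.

Original: g = 0.3049, ΔT = 2.13/(1−0.3049) = 3.0643 °C.
With doubled permafrost-carbon: g' = 0.3964, ΔT' = 2.13/(1−0.3964) = 3.5288 °C.
Change = 3.5288 − 3.0643 = 0.46 °C.

0.46 °C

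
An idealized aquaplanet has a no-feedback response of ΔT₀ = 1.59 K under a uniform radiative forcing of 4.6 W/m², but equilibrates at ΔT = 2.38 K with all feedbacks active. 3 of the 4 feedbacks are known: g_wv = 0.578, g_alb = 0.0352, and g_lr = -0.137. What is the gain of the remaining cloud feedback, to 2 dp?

Amplification A = ΔT/ΔT₀ = 2.38/1.59 = 1.497.
Total gain g = 1 − 1/A = 1 − 1/1.497 = 0.332.
Known gains sum to 0.578 + 0.0352 − 0.137 = 0.4762.
g_cld = 0.332 − 0.4762 = -0.14.

-0.14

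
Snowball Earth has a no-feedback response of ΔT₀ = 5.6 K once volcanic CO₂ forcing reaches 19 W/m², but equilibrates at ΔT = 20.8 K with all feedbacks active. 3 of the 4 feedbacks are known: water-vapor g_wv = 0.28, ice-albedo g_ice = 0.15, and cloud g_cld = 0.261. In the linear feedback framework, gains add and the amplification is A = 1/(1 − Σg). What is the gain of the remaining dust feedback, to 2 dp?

0.04

Amplification A = ΔT/ΔT₀ = 20.8/5.6 = 3.714.
Total gain g = 1 − 1/A = 1 − 1/3.714 = 0.7307.
Known gains sum to 0.28 + 0.15 + 0.261 = 0.691.
g_dust = 0.7307 − 0.691 = 0.04.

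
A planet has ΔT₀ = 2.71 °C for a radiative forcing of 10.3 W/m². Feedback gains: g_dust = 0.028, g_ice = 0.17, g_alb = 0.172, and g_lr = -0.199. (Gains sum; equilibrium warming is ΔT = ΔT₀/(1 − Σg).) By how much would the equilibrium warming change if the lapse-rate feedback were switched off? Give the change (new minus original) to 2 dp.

Original: g = 0.171, ΔT = 2.71/(1−0.171) = 3.2690 °C.
Without lapse-rate: g' = 0.37, ΔT' = 2.71/(1−0.37) = 4.3016 °C.
Change = 4.3016 − 3.2690 = 1.03 °C.

1.03 °C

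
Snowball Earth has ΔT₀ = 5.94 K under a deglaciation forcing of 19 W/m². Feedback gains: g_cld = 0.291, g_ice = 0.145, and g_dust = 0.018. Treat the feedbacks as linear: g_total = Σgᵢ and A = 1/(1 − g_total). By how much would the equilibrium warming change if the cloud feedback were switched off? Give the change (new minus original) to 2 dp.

Original: g = 0.454, ΔT = 5.94/(1−0.454) = 10.8791 K.
Without cloud: g' = 0.163, ΔT' = 5.94/(1−0.163) = 7.0968 K.
Change = 7.0968 − 10.8791 = -3.78 K.

-3.78 K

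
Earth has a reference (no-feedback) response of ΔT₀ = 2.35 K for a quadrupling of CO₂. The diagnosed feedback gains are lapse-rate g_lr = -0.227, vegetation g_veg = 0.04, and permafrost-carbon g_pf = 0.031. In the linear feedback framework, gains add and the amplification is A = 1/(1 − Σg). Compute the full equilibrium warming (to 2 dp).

2.03 K

Total gain g = -0.227 + 0.04 + 0.031 = -0.156.
Amplification A = 1/(1 + 0.156) = 0.8651.
ΔT = 2.35 × 0.8651 = 2.03 K.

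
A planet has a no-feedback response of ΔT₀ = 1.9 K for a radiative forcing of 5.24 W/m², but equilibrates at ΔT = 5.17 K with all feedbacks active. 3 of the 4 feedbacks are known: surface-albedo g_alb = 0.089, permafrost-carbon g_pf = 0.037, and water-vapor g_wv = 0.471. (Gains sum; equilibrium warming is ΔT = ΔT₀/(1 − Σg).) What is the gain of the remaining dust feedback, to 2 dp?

0.04

Amplification A = ΔT/ΔT₀ = 5.17/1.9 = 2.721.
Total gain g = 1 − 1/A = 1 − 1/2.721 = 0.6325.
Known gains sum to 0.089 + 0.037 + 0.471 = 0.597.
g_dust = 0.6325 − 0.597 = 0.04.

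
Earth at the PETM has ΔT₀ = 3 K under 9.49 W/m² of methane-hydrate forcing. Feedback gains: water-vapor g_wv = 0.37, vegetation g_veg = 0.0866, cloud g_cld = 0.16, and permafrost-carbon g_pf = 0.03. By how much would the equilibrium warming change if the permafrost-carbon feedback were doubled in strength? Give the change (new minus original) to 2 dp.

Original: g = 0.6466, ΔT = 3/(1−0.6466) = 8.4890 K.
With doubled permafrost-carbon: g' = 0.6766, ΔT' = 3/(1−0.6766) = 9.2764 K.
Change = 9.2764 − 8.4890 = 0.79 K.

0.79 K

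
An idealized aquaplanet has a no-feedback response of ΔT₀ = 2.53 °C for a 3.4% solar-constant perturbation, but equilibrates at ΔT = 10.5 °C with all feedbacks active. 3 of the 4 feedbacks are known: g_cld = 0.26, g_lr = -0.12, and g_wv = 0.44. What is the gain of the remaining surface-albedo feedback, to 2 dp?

Amplification A = ΔT/ΔT₀ = 10.5/2.53 = 4.15.
Total gain g = 1 − 1/A = 1 − 1/4.15 = 0.759.
Known gains sum to 0.26 − 0.12 + 0.44 = 0.58.
g_alb = 0.759 − 0.58 = 0.18.

0.18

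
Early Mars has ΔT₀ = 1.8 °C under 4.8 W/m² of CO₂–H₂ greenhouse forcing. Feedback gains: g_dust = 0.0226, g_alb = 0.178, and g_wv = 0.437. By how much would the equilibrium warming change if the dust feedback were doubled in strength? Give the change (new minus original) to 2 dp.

Original: g = 0.6376, ΔT = 1.8/(1−0.6376) = 4.9669 °C.
With doubled dust: g' = 0.6602, ΔT' = 1.8/(1−0.6602) = 5.2972 °C.
Change = 5.2972 − 4.9669 = 0.33 °C.

0.33 °C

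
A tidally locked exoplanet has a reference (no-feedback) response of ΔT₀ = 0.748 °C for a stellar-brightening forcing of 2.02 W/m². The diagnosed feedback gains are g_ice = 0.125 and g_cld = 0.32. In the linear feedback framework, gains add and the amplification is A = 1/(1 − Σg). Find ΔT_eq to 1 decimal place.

1.3 °C

Total gain g = 0.125 + 0.32 = 0.445.
Amplification A = 1/(1 − 0.445) = 1.802.
ΔT = 0.748 × 1.802 = 1.3 °C.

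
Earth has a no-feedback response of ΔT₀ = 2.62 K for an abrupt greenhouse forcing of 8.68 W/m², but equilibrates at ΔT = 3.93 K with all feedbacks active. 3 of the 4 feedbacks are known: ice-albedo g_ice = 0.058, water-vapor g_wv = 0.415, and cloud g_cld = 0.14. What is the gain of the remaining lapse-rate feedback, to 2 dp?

Amplification A = ΔT/ΔT₀ = 3.93/2.62 = 1.5.
Total gain g = 1 − 1/A = 1 − 1/1.5 = 0.3333.
Known gains sum to 0.058 + 0.415 + 0.14 = 0.613.
g_lr = 0.3333 − 0.613 = -0.28.

-0.28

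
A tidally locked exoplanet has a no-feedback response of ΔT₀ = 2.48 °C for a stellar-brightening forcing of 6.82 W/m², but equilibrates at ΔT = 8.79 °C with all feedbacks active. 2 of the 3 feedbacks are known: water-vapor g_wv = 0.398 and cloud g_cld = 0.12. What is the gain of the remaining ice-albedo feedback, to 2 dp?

0.20

Amplification A = ΔT/ΔT₀ = 8.79/2.48 = 3.544.
Total gain g = 1 − 1/A = 1 − 1/3.544 = 0.7178.
Known gains sum to 0.398 + 0.12 = 0.518.
g_ice = 0.7178 − 0.518 = 0.20.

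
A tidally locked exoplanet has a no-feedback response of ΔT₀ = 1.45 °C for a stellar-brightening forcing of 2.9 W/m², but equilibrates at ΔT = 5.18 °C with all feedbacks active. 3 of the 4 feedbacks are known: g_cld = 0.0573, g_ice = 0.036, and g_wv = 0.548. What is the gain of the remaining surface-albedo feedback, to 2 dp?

Amplification A = ΔT/ΔT₀ = 5.18/1.45 = 3.572.
Total gain g = 1 − 1/A = 1 − 1/3.572 = 0.72.
Known gains sum to 0.0573 + 0.036 + 0.548 = 0.6413.
g_alb = 0.72 − 0.6413 = 0.08.

0.08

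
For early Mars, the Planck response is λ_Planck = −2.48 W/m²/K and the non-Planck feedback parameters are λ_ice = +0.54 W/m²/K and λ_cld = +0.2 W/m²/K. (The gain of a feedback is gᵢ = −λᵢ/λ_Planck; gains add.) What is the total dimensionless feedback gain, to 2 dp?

Convert to gains: g_ice = 0.54/2.48 = 0.2177; g_cld = 0.2/2.48 = 0.08065.
Total gain g = 0.29835.

0.30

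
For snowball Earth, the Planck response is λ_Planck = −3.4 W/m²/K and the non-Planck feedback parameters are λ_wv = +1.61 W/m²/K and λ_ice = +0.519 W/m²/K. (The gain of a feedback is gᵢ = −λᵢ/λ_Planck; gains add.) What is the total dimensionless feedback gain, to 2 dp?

0.63

Convert to gains: g_wv = 1.61/3.4 = 0.4735; g_ice = 0.519/3.4 = 0.1526.
Total gain g = 0.6261.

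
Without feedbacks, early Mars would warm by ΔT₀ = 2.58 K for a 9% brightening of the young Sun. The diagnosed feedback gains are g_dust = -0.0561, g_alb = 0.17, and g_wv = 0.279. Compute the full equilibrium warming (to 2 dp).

4.25 K

Total gain g = -0.0561 + 0.17 + 0.279 = 0.3929.
Amplification A = 1/(1 − 0.3929) = 1.647.
ΔT = 2.58 × 1.647 = 4.25 K.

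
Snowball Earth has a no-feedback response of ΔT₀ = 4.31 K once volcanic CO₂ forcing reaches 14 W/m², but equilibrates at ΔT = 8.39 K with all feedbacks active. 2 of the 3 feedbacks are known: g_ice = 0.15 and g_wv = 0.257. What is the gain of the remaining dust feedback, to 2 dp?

Amplification A = ΔT/ΔT₀ = 8.39/4.31 = 1.947.
Total gain g = 1 − 1/A = 1 − 1/1.947 = 0.4864.
Known gains sum to 0.15 + 0.257 = 0.407.
g_dust = 0.4864 − 0.407 = 0.08.

0.08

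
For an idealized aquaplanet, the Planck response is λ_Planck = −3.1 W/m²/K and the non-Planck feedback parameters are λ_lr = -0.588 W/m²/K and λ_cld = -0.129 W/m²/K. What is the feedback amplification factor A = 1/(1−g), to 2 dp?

0.81

Convert to gains: g_lr = -0.588/3.1 = -0.1897; g_cld = -0.129/3.1 = -0.04161.
Total gain g = -0.23131.
A = 1/(1 + 0.23131) = 0.81.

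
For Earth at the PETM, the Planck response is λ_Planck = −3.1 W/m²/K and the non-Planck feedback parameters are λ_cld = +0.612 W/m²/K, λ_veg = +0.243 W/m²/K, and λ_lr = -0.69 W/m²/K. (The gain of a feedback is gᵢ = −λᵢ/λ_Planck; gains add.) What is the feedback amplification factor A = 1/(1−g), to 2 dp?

Convert to gains: g_cld = 0.612/3.1 = 0.1974; g_veg = 0.243/3.1 = 0.07839; g_lr = -0.69/3.1 = -0.2226.
Total gain g = 0.05319.
A = 1/(1 − 0.05319) = 1.06.

1.06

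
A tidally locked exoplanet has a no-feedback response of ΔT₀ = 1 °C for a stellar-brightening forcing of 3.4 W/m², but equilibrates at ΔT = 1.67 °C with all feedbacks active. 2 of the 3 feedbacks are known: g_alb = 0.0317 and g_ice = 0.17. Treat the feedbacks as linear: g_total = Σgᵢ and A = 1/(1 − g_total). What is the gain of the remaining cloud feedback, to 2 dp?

0.20

Amplification A = ΔT/ΔT₀ = 1.67/1 = 1.67.
Total gain g = 1 − 1/A = 1 − 1/1.67 = 0.4012.
Known gains sum to 0.0317 + 0.17 = 0.2017.
g_cld = 0.4012 − 0.2017 = 0.20.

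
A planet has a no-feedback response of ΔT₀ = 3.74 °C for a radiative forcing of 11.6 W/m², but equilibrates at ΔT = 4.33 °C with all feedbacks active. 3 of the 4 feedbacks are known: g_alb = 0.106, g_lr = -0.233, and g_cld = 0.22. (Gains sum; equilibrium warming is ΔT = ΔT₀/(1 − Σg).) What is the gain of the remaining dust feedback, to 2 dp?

0.04

Amplification A = ΔT/ΔT₀ = 4.33/3.74 = 1.158.
Total gain g = 1 − 1/A = 1 − 1/1.158 = 0.1364.
Known gains sum to 0.106 − 0.233 + 0.22 = 0.093.
g_dust = 0.1364 − 0.093 = 0.04.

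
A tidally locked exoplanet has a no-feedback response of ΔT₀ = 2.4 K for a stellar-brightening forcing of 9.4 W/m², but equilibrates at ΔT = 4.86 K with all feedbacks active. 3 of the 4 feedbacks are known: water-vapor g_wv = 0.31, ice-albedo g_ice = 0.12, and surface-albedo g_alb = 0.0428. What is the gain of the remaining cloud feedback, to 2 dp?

0.03

Amplification A = ΔT/ΔT₀ = 4.86/2.4 = 2.025.
Total gain g = 1 − 1/A = 1 − 1/2.025 = 0.5062.
Known gains sum to 0.31 + 0.12 + 0.0428 = 0.4728.
g_cld = 0.5062 − 0.4728 = 0.03.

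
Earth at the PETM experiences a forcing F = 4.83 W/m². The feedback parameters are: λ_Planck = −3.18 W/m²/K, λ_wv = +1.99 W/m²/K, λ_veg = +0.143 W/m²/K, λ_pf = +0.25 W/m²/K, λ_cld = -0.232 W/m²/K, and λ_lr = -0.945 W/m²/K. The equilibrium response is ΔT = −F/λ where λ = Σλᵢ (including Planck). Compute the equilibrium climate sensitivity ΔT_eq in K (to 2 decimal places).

2.45 K

Net feedback parameter λ = (−3.18) + (+1.99) + (+0.143) + (+0.25) + (-0.232) + (-0.945) = -1.974 W/m²/K.
ΔT = −F/λ = −4.83/(-1.974) = 2.45 K.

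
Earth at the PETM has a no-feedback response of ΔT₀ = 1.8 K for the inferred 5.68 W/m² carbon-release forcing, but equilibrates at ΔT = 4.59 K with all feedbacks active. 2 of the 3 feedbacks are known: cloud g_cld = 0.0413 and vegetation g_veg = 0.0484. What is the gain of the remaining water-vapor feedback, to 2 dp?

0.52

Amplification A = ΔT/ΔT₀ = 4.59/1.8 = 2.55.
Total gain g = 1 − 1/A = 1 − 1/2.55 = 0.6078.
Known gains sum to 0.0413 + 0.0484 = 0.0897.
g_wv = 0.6078 − 0.0897 = 0.52.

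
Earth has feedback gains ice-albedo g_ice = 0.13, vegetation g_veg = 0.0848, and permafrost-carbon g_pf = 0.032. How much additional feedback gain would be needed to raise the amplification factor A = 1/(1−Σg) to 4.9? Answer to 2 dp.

Current total gain = 0.2468.
Target gain for A = 4.9: g* = 1 − 1/4.9 = 0.7959.
Additional gain needed = 0.7959 − 0.2468 = 0.55.

0.55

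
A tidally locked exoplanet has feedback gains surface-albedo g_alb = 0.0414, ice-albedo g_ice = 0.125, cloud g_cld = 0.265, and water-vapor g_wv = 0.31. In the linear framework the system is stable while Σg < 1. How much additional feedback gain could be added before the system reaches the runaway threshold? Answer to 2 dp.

0.26

Current total gain = 0.0414 + 0.125 + 0.265 + 0.31 = 0.7414.
Margin to runaway = 1 − 0.7414 = 0.26.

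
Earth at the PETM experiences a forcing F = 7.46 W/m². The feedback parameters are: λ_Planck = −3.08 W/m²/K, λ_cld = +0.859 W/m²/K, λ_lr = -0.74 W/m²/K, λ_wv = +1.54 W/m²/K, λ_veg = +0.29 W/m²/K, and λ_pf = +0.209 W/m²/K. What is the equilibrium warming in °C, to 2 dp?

Net feedback parameter λ = (−3.08) + (+0.859) + (-0.74) + (+1.54) + (+0.29) + (+0.209) = -0.922 W/m²/K.
ΔT = −F/λ = −7.46/(-0.922) = 8.09 °C.

8.09 °C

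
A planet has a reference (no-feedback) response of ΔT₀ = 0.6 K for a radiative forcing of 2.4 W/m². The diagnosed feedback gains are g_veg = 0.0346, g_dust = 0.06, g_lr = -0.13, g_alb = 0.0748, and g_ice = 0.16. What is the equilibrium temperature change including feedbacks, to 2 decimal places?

Total gain g = 0.0346 + 0.06 − 0.13 + 0.0748 + 0.16 = 0.1994.
Amplification A = 1/(1 − 0.1994) = 1.249.
ΔT = 0.6 × 1.249 = 0.75 K.

0.75 K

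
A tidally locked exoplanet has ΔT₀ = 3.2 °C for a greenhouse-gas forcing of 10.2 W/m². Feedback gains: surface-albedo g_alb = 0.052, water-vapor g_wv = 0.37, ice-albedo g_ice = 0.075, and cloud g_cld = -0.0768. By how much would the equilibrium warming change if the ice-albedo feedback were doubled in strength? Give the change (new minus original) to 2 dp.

Original: g = 0.4202, ΔT = 3.2/(1−0.4202) = 5.5191 °C.
With doubled ice-albedo: g' = 0.4952, ΔT' = 3.2/(1−0.4952) = 6.3391 °C.
Change = 6.3391 − 5.5191 = 0.82 °C.

0.82 °C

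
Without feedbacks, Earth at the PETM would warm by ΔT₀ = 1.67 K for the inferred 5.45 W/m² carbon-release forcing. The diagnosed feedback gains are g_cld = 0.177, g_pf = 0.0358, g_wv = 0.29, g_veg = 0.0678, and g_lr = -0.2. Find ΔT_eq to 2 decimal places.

Total gain g = 0.177 + 0.0358 + 0.29 + 0.0678 − 0.2 = 0.3706.
Amplification A = 1/(1 − 0.3706) = 1.589.
ΔT = 1.67 × 1.589 = 2.65 K.

2.65 K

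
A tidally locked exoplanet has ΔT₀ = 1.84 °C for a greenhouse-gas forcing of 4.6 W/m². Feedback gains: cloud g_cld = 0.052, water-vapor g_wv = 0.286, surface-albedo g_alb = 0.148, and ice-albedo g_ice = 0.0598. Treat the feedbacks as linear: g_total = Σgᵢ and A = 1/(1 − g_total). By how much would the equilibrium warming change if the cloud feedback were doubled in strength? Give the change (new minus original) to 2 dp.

0.52 °C

Original: g = 0.5458, ΔT = 1.84/(1−0.5458) = 4.0511 °C.
With doubled cloud: g' = 0.5978, ΔT' = 1.84/(1−0.5978) = 4.5748 °C.
Change = 4.5748 − 4.0511 = 0.52 °C.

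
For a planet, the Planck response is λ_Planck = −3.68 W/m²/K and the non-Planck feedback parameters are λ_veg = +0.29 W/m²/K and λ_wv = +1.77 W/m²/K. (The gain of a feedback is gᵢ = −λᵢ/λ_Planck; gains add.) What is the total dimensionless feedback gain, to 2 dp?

Convert to gains: g_veg = 0.29/3.68 = 0.0788; g_wv = 1.77/3.68 = 0.481.
Total gain g = 0.5598.

0.56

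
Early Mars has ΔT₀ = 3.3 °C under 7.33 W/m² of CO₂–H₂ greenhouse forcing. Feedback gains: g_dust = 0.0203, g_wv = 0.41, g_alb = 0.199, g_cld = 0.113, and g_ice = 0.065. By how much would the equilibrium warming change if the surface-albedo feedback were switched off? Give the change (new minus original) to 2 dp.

-8.70 °C

Original: g = 0.8073, ΔT = 3.3/(1−0.8073) = 17.1251 °C.
Without surface-albedo: g' = 0.6083, ΔT' = 3.3/(1−0.6083) = 8.4248 °C.
Change = 8.4248 − 17.1251 = -8.70 °C.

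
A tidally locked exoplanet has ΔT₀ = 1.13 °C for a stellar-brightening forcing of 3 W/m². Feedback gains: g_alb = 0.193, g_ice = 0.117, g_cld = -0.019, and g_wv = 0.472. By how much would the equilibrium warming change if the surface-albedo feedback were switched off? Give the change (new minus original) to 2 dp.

-2.14 °C

Original: g = 0.763, ΔT = 1.13/(1−0.763) = 4.7679 °C.
Without surface-albedo: g' = 0.57, ΔT' = 1.13/(1−0.57) = 2.6279 °C.
Change = 2.6279 − 4.7679 = -2.14 °C.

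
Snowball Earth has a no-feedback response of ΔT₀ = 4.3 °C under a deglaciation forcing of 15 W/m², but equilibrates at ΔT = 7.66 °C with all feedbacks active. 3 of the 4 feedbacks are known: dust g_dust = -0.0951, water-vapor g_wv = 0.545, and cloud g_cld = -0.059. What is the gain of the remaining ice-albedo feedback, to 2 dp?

Amplification A = ΔT/ΔT₀ = 7.66/4.3 = 1.781.
Total gain g = 1 − 1/A = 1 − 1/1.781 = 0.4385.
Known gains sum to -0.0951 + 0.545 − 0.059 = 0.3909.
g_ice = 0.4385 − 0.3909 = 0.05.

0.05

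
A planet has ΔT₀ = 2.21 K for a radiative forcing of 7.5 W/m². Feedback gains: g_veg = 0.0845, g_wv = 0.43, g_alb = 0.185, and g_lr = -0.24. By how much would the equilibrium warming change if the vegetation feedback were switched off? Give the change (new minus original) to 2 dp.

-0.55 K

Original: g = 0.4595, ΔT = 2.21/(1−0.4595) = 4.0888 K.
Without vegetation: g' = 0.375, ΔT' = 2.21/(1−0.375) = 3.5360 K.
Change = 3.5360 − 4.0888 = -0.55 K.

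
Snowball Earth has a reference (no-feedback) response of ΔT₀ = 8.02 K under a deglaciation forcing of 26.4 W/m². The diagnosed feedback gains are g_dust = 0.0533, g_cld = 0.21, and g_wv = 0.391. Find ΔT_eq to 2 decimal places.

Total gain g = 0.0533 + 0.21 + 0.391 = 0.6543.
Amplification A = 1/(1 − 0.6543) = 2.893.
ΔT = 8.02 × 2.893 = 23.20 K.

23.20 K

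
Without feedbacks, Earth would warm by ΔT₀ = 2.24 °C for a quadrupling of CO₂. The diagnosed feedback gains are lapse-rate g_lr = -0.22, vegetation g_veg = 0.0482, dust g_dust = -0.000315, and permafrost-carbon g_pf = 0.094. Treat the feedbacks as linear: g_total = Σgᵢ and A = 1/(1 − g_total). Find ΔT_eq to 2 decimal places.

2.08 °C

Total gain g = -0.22 + 0.0482 − 0.000315 + 0.094 = -0.078115.
Amplification A = 1/(1 + 0.078115) = 0.9275.
ΔT = 2.24 × 0.9275 = 2.08 °C.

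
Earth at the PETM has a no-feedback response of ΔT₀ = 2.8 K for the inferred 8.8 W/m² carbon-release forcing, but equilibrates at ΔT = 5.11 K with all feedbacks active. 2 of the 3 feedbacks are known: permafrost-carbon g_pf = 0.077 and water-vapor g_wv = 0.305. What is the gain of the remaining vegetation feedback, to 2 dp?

Amplification A = ΔT/ΔT₀ = 5.11/2.8 = 1.825.
Total gain g = 1 − 1/A = 1 − 1/1.825 = 0.4521.
Known gains sum to 0.077 + 0.305 = 0.382.
g_veg = 0.4521 − 0.382 = 0.07.

0.07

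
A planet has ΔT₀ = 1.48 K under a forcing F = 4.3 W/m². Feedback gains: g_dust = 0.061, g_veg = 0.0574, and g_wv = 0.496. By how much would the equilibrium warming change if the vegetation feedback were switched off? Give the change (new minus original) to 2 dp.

-0.50 K

Original: g = 0.6144, ΔT = 1.48/(1−0.6144) = 3.8382 K.
Without vegetation: g' = 0.557, ΔT' = 1.48/(1−0.557) = 3.3409 K.
Change = 3.3409 − 3.8382 = -0.50 K.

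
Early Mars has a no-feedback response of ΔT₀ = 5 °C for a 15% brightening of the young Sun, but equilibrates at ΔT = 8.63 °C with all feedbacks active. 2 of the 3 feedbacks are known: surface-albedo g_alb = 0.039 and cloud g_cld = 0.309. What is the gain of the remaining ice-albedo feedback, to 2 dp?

Amplification A = ΔT/ΔT₀ = 8.63/5 = 1.726.
Total gain g = 1 − 1/A = 1 − 1/1.726 = 0.4206.
Known gains sum to 0.039 + 0.309 = 0.348.
g_ice = 0.4206 − 0.348 = 0.07.

0.07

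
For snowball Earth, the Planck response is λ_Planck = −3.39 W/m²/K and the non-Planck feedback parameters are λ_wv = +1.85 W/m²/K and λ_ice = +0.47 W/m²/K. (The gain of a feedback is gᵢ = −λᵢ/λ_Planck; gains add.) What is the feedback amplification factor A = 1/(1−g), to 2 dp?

Convert to gains: g_wv = 1.85/3.39 = 0.5457; g_ice = 0.47/3.39 = 0.1386.
Total gain g = 0.6843.
A = 1/(1 − 0.6843) = 3.17.

3.17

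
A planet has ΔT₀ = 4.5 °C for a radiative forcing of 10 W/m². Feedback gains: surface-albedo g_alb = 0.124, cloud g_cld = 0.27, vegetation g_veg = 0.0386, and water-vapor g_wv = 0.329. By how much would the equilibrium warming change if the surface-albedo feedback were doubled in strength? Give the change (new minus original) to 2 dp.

20.46 °C

Original: g = 0.7616, ΔT = 4.5/(1−0.7616) = 18.8758 °C.
With doubled surface-albedo: g' = 0.8856, ΔT' = 4.5/(1−0.8856) = 39.3357 °C.
Change = 39.3357 − 18.8758 = 20.46 °C.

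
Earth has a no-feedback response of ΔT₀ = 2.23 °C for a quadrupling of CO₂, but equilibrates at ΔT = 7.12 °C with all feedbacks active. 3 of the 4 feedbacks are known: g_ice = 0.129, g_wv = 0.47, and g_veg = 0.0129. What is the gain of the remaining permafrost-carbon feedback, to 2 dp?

0.07

Amplification A = ΔT/ΔT₀ = 7.12/2.23 = 3.193.
Total gain g = 1 − 1/A = 1 − 1/3.193 = 0.6868.
Known gains sum to 0.129 + 0.47 + 0.0129 = 0.6119.
g_pf = 0.6868 − 0.6119 = 0.07.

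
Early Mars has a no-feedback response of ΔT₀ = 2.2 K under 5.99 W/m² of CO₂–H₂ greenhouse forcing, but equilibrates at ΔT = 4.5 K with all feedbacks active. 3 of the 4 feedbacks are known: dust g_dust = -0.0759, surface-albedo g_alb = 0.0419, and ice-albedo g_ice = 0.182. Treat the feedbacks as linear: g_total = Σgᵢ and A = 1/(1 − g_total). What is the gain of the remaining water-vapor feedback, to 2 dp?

0.36

Amplification A = ΔT/ΔT₀ = 4.5/2.2 = 2.045.
Total gain g = 1 − 1/A = 1 − 1/2.045 = 0.511.
Known gains sum to -0.0759 + 0.0419 + 0.182 = 0.148.
g_wv = 0.511 − 0.148 = 0.36.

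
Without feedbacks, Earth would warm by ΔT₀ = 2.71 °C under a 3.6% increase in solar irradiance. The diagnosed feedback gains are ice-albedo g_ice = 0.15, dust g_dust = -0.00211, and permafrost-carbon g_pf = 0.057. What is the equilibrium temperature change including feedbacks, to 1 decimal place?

3.4 °C

Total gain g = 0.15 − 0.00211 + 0.057 = 0.20489.
Amplification A = 1/(1 − 0.20489) = 1.258.
ΔT = 2.71 × 1.258 = 3.4 °C.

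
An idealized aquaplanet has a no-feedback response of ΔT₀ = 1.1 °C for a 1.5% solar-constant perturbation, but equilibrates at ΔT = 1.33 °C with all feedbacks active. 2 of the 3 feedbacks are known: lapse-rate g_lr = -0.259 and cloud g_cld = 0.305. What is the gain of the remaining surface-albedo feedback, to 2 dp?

0.13

Amplification A = ΔT/ΔT₀ = 1.33/1.1 = 1.209.
Total gain g = 1 − 1/A = 1 − 1/1.209 = 0.1729.
Known gains sum to -0.259 + 0.305 = 0.046.
g_alb = 0.1729 − 0.046 = 0.13.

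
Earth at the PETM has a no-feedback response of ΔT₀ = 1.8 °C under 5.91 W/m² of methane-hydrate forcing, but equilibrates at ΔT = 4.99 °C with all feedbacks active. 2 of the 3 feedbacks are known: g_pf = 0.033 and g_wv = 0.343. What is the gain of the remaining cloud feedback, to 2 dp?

0.26

Amplification A = ΔT/ΔT₀ = 4.99/1.8 = 2.772.
Total gain g = 1 − 1/A = 1 − 1/2.772 = 0.6392.
Known gains sum to 0.033 + 0.343 = 0.376.
g_cld = 0.6392 − 0.376 = 0.26.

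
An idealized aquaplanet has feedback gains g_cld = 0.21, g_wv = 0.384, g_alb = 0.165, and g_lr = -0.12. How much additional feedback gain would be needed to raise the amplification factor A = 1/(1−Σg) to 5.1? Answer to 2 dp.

0.16

Current total gain = 0.639.
Target gain for A = 5.1: g* = 1 − 1/5.1 = 0.8039.
Additional gain needed = 0.8039 − 0.639 = 0.16.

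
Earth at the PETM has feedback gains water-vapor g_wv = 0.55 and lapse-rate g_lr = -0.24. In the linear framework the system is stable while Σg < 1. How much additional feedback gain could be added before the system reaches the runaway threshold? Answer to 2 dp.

Current total gain = 0.55 − 0.24 = 0.31.
Margin to runaway = 1 − 0.31 = 0.69.

0.69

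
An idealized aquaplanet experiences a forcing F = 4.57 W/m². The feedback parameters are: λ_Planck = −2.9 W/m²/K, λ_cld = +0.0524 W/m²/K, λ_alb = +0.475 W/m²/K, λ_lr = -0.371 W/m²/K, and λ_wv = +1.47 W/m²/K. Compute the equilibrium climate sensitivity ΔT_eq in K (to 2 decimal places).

Net feedback parameter λ = (−2.9) + (+0.0524) + (+0.475) + (-0.371) + (+1.47) = -1.2736 W/m²/K.
ΔT = −F/λ = −4.57/(-1.2736) = 3.59 K.

3.59 K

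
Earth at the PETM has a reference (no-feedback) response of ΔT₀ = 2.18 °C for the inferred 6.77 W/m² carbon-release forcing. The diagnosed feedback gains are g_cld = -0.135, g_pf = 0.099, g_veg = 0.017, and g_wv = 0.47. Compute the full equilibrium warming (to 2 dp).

Total gain g = -0.135 + 0.099 + 0.017 + 0.47 = 0.451.
Amplification A = 1/(1 − 0.451) = 1.821.
ΔT = 2.18 × 1.821 = 3.97 °C.

3.97 °C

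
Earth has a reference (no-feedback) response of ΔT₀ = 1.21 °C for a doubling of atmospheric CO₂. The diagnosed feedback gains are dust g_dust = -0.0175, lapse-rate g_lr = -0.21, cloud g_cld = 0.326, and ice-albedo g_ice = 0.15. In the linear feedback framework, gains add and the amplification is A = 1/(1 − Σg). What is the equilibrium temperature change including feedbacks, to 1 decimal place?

Total gain g = -0.0175 − 0.21 + 0.326 + 0.15 = 0.2485.
Amplification A = 1/(1 − 0.2485) = 1.331.
ΔT = 1.21 × 1.331 = 1.6 °C.

1.6 °C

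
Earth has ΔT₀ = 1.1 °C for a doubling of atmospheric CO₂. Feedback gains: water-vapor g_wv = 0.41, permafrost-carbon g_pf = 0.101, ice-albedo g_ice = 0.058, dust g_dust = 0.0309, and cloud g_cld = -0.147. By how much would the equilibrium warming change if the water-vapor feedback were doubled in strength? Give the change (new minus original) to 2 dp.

Original: g = 0.4529, ΔT = 1.1/(1−0.4529) = 2.0106 °C.
With doubled water-vapor: g' = 0.8629, ΔT' = 1.1/(1−0.8629) = 8.0233 °C.
Change = 8.0233 − 2.0106 = 6.01 °C.

6.01 °C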